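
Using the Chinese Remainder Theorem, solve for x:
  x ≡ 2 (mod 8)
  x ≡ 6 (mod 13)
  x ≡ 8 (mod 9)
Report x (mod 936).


Moduli 8, 13, 9 are pairwise coprime; by CRT there is a unique solution modulo M = 8 · 13 · 9 = 936.
Solve pairwise, accumulating the modulus:
  Start with x ≡ 2 (mod 8).
  Combine with x ≡ 6 (mod 13): since gcd(8, 13) = 1, we get a unique residue mod 104.
    Write x = 2 + 8·t and substitute into x ≡ 6 (mod 13): 8·t ≡ 6 − 2 = 4 (mod 13).
    The inverse of 8 mod 13 is 5 (since 8·5 = 40 = 3·13 + 1), so t ≡ 5·4 = 20 ≡ 7 (mod 13).
    Then x = 2 + 8·7 = 58, valid modulo lcm(8, 13) = 104: x ≡ 58 (mod 104).
  Combine with x ≡ 8 (mod 9): since gcd(104, 9) = 1, we get a unique residue mod 936.
    Write x = 58 + 104·t and substitute into x ≡ 8 (mod 9): 104·t ≡ 8 − 58 = -50 (mod 9).
    Reduce coefficients mod 9: 5·t ≡ 4 (mod 9).
    The inverse of 5 mod 9 is 2 (since 5·2 = 10 = 1·9 + 1), so t ≡ 2·4 = 8 ≡ 8 (mod 9).
    Then x = 58 + 104·8 = 890, valid modulo lcm(104, 9) = 936: x ≡ 890 (mod 936).
Verify: 890 mod 8 = 2 ✓, 890 mod 13 = 6 ✓, 890 mod 9 = 8 ✓.

x ≡ 890 (mod 936).


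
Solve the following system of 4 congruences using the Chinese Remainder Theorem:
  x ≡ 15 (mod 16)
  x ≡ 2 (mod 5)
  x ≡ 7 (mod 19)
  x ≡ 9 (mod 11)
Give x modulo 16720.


Product of moduli M = 16 · 5 · 19 · 11 = 16720.
Merge one congruence at a time:
  Start: x ≡ 15 (mod 16).
  Combine with x ≡ 2 (mod 5); new modulus lcm = 80.
    Write x = 15 + 16·t and substitute into x ≡ 2 (mod 5): 16·t ≡ 2 − 15 = -13 (mod 5).
    Reduce coefficients mod 5: 1·t ≡ 2 (mod 5).
    So t ≡ 2 (mod 5).
    Then x = 15 + 16·2 = 47, valid modulo lcm(16, 5) = 80: x ≡ 47 (mod 80).
  Combine with x ≡ 7 (mod 19); new modulus lcm = 1520.
    Write x = 47 + 80·t and substitute into x ≡ 7 (mod 19): 80·t ≡ 7 − 47 = -40 (mod 19).
    Reduce coefficients mod 19: 4·t ≡ 17 (mod 19).
    The inverse of 4 mod 19 is 5 (since 4·5 = 20 = 1·19 + 1), so t ≡ 5·17 = 85 ≡ 9 (mod 19).
    Then x = 47 + 80·9 = 767, valid modulo lcm(80, 19) = 1520: x ≡ 767 (mod 1520).
  Combine with x ≡ 9 (mod 11); new modulus lcm = 16720.
    Write x = 767 + 1520·t and substitute into x ≡ 9 (mod 11): 1520·t ≡ 9 − 767 = -758 (mod 11).
    Reduce coefficients mod 11: 2·t ≡ 1 (mod 11).
    The inverse of 2 mod 11 is 6 (since 2·6 = 12 = 1·11 + 1), so t ≡ 6·1 = 6 ≡ 6 (mod 11).
    Then x = 767 + 1520·6 = 9887, valid modulo lcm(1520, 11) = 16720: x ≡ 9887 (mod 16720).
Verify against each original: 9887 mod 16 = 15, 9887 mod 5 = 2, 9887 mod 19 = 7, 9887 mod 11 = 9.

x ≡ 9887 (mod 16720).


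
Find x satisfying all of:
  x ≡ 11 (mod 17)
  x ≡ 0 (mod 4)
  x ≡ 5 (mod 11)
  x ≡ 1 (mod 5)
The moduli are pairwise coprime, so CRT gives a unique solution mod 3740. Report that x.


Product of moduli M = 17 · 4 · 11 · 5 = 3740.
Merge one congruence at a time:
  Start: x ≡ 11 (mod 17).
  Combine with x ≡ 0 (mod 4); new modulus lcm = 68.
    Write x = 11 + 17·t and substitute into x ≡ 0 (mod 4): 17·t ≡ 0 − 11 = -11 (mod 4).
    Reduce coefficients mod 4: 1·t ≡ 1 (mod 4).
    So t ≡ 1 (mod 4).
    Then x = 11 + 17·1 = 28, valid modulo lcm(17, 4) = 68: x ≡ 28 (mod 68).
  Combine with x ≡ 5 (mod 11); new modulus lcm = 748.
    Write x = 28 + 68·t and substitute into x ≡ 5 (mod 11): 68·t ≡ 5 − 28 = -23 (mod 11).
    Reduce coefficients mod 11: 2·t ≡ 10 (mod 11).
    The inverse of 2 mod 11 is 6 (since 2·6 = 12 = 1·11 + 1), so t ≡ 6·10 = 60 ≡ 5 (mod 11).
    Then x = 28 + 68·5 = 368, valid modulo lcm(68, 11) = 748: x ≡ 368 (mod 748).
  Combine with x ≡ 1 (mod 5); new modulus lcm = 3740.
    Write x = 368 + 748·t and substitute into x ≡ 1 (mod 5): 748·t ≡ 1 − 368 = -367 (mod 5).
    Reduce coefficients mod 5: 3·t ≡ 3 (mod 5).
    The inverse of 3 mod 5 is 2 (since 3·2 = 6 = 1·5 + 1), so t ≡ 2·3 = 6 ≡ 1 (mod 5).
    Then x = 368 + 748·1 = 1116, valid modulo lcm(748, 5) = 3740: x ≡ 1116 (mod 3740).
Verify against each original: 1116 mod 17 = 11, 1116 mod 4 = 0, 1116 mod 11 = 5, 1116 mod 5 = 1.

x ≡ 1116 (mod 3740).


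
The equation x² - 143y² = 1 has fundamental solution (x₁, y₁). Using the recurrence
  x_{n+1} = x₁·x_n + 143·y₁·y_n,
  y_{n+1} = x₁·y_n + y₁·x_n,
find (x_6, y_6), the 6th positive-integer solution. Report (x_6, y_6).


Step 1: Find the fundamental solution (x₁, y₁) of x² - 143y² = 1.
  Expand √143 as a continued fraction. a₀ = ⌊√143⌋ = 11; iterate m_{k+1} = d_k·a_k − m_k, d_{k+1} = (143 − m_{k+1}²)/d_k, a_{k+1} = ⌊(a₀ + m_{k+1})/d_{k+1}⌋ (starting m₀ = 0, d₀ = 1), with convergents p_k = a_k·p_{k-1} + p_{k-2}, q_k = a_k·q_{k-1} + q_{k-2} (p₋₁ = 1, q₋₁ = 0):
  k = 0: a₀ = 11; p₀/q₀ = 11/1; p₀² − 143·q₀² = 121 − 143 = -22.
  k = 1: m = 11, d = 22, a = ⌊(11 + 11)/22⌋ = 1; p/q = (1·11 + 1)/(1·1 + 0) = 12/1; p² − 143·q² = 144 − 143 = 1.
  The first convergent with p² − 143·q² = 1 gives the fundamental solution (x₁, y₁) = (12, 1).
Step 2: Apply the recurrence (x_{n+1}, y_{n+1}) = (x₁x_n + 143y₁y_n, x₁y_n + y₁x_n) repeatedly.
  From (x_1, y_1) = (12, 1): x_2 = 12·12 + 143·1·1 = 287; y_2 = 12·1 + 1·12 = 24.
  From (x_2, y_2) = (287, 24): x_3 = 12·287 + 143·1·24 = 6876; y_3 = 12·24 + 1·287 = 575.
  From (x_3, y_3) = (6876, 575): x_4 = 12·6876 + 143·1·575 = 164737; y_4 = 12·575 + 1·6876 = 13776.
  From (x_4, y_4) = (164737, 13776): x_5 = 12·164737 + 143·1·13776 = 3946812; y_5 = 12·13776 + 1·164737 = 330049.
  From (x_5, y_5) = (3946812, 330049): x_6 = 12·3946812 + 143·1·330049 = 94558751; y_6 = 12·330049 + 1·3946812 = 7907400.
Step 3: Verify x_6² - 143·y_6² = 8941357390680001 - 8941357390680000 = 1 (should be 1). ✓

(x_1, y_1) = (12, 1); (x_6, y_6) = (94558751, 7907400).


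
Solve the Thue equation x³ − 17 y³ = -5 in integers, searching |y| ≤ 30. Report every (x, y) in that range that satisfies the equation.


The equation is x³ - 17y³ = -5. For fixed y, x³ = 17·y³ − 5, so a solution requires the RHS to be a perfect cube.
Strategy: iterate y from -30 to 30, compute RHS = 17·y³ − 5, and check whether it is a (positive or negative) perfect cube.
Check small values of y:
  y = 0: RHS = -5 is not a perfect cube.
  y = 1: RHS = 12 is not a perfect cube.
  y = -1: RHS = -22 is not a perfect cube.
  y = 2: RHS = 131 is not a perfect cube.
  y = -2: RHS = -141 is not a perfect cube.
  y = 3: RHS = 454 is not a perfect cube.
  y = -3: RHS = -464 is not a perfect cube.
Continuing the search up to |y| = 30 finds no solutions either.
No (x, y) in the scanned range satisfies the equation.

No integer solutions with |y| ≤ 30.


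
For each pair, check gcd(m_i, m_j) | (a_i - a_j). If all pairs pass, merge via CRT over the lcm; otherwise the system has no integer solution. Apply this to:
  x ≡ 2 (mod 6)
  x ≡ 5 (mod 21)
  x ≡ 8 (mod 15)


Moduli 6, 21, 15 are not pairwise coprime, so CRT works modulo lcm(m_i) when all pairwise compatibility conditions hold.
Pairwise compatibility: gcd(m_i, m_j) must divide a_i - a_j for every pair.
Merge one congruence at a time:
  Start: x ≡ 2 (mod 6).
  Combine with x ≡ 5 (mod 21): gcd(6, 21) = 3; 5 - 2 = 3, which IS divisible by 3, so compatible.
    Write x = 2 + 6·t and substitute into x ≡ 5 (mod 21): 6·t ≡ 5 − 2 = 3 (mod 21).
    Divide the congruence (and modulus) by g = 3: 2·t ≡ 1 (mod 7).
    The inverse of 2 mod 7 is 4 (since 2·4 = 8 = 1·7 + 1), so t ≡ 4·1 = 4 ≡ 4 (mod 7).
    Then x = 2 + 6·4 = 26, valid modulo lcm(6, 21) = 42: x ≡ 26 (mod 42).
  Combine with x ≡ 8 (mod 15): gcd(42, 15) = 3; 8 - 26 = -18, which IS divisible by 3, so compatible.
    Write x = 26 + 42·t and substitute into x ≡ 8 (mod 15): 42·t ≡ 8 − 26 = -18 (mod 15).
    Divide the congruence (and modulus) by g = 3: 14·t ≡ -6 (mod 5).
    Reduce coefficients mod 5: 4·t ≡ 4 (mod 5).
    The inverse of 4 mod 5 is 4 (since 4·4 = 16 = 3·5 + 1), so t ≡ 4·4 = 16 ≡ 1 (mod 5).
    Then x = 26 + 42·1 = 68, valid modulo lcm(42, 15) = 210: x ≡ 68 (mod 210).
Verify: 68 mod 6 = 2, 68 mod 21 = 5, 68 mod 15 = 8.

x ≡ 68 (mod 210).


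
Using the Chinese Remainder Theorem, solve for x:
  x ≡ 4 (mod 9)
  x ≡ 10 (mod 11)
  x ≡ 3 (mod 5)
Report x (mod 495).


Moduli 9, 11, 5 are pairwise coprime; by CRT there is a unique solution modulo M = 9 · 11 · 5 = 495.
Solve pairwise, accumulating the modulus:
  Start with x ≡ 4 (mod 9).
  Combine with x ≡ 10 (mod 11): since gcd(9, 11) = 1, we get a unique residue mod 99.
    Write x = 4 + 9·t and substitute into x ≡ 10 (mod 11): 9·t ≡ 10 − 4 = 6 (mod 11).
    The inverse of 9 mod 11 is 5 (since 9·5 = 45 = 4·11 + 1), so t ≡ 5·6 = 30 ≡ 8 (mod 11).
    Then x = 4 + 9·8 = 76, valid modulo lcm(9, 11) = 99: x ≡ 76 (mod 99).
  Combine with x ≡ 3 (mod 5): since gcd(99, 5) = 1, we get a unique residue mod 495.
    Write x = 76 + 99·t and substitute into x ≡ 3 (mod 5): 99·t ≡ 3 − 76 = -73 (mod 5).
    Reduce coefficients mod 5: 4·t ≡ 2 (mod 5).
    The inverse of 4 mod 5 is 4 (since 4·4 = 16 = 3·5 + 1), so t ≡ 4·2 = 8 ≡ 3 (mod 5).
    Then x = 76 + 99·3 = 373, valid modulo lcm(99, 5) = 495: x ≡ 373 (mod 495).
Verify: 373 mod 9 = 4 ✓, 373 mod 11 = 10 ✓, 373 mod 5 = 3 ✓.

x ≡ 373 (mod 495).


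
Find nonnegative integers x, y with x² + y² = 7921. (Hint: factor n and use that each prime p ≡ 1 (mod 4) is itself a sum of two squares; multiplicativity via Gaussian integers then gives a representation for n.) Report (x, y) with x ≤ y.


Step 1: Factor n = 7921 = 89^2.
Step 2: Check the mod-4 condition on each prime factor: 89 ≡ 1 (mod 4), exponent 2.
All primes ≡ 3 (mod 4) appear to even exponent (or don't appear), so by the two-squares theorem n IS expressible as a sum of two squares.
Step 3: Build a representation. Here n = 89 · 89 is a product of primes ≡ 1 (mod 4). Each prime p ≡ 1 (mod 4) is itself a sum of two squares; find a² by testing p − a² for a perfect square:
  89: 89 − 1² = 88, 89 − 2² = 85, 89 − 3² = 80, 89 − 4² = 73, 89 − 5² = 64 = 8² ⇒ 89 = 5² + 8².
  Combine using the Brahmagupta–Fibonacci identity (a² + b²)(c² + d²) = (ac − bd)² + (ad + bc)² = (ac + bd)² + (ad − bc)²:
  89 · 89 = 7921: from (5² + 8²)(5² + 8²), take (5·5 − 8·8, 5·8 + 8·5) = (25 − 64, 40 + 40) = (-39, 80); dropping signs (only squares matter) gives (39, 80); check 39² + 80² = 1521 + 6400 = 7921 ✓.
Step 4: Order so x ≤ y and verify: 39² + 80² = 1521 + 6400 = 7921 = n. ✓

n = 7921 = 39² + 80² (one valid representation with x ≤ y).


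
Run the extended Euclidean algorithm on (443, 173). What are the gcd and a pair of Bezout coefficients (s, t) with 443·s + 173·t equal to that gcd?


Euclidean algorithm on (443, 173) — divide until remainder is 0:
  443 = 2 · 173 + 97
  173 = 1 · 97 + 76
  97 = 1 · 76 + 21
  76 = 3 · 21 + 13
  21 = 1 · 13 + 8
  13 = 1 · 8 + 5
  8 = 1 · 5 + 3
  5 = 1 · 3 + 2
  3 = 1 · 2 + 1
  2 = 2 · 1 + 0
gcd(443, 173) = 1.
Track Bezout coefficients alongside the remainders: start with r₀ = 443 = a·1 + b·0 (s = 1, t = 0) and r₁ = 173 = a·0 + b·1 (s = 0, t = 1); each new remainder r_{k+1} = r_{k-1} − q_k·r_k inherits s_{k+1} = s_{k-1} − q_k·s_k, t_{k+1} = t_{k-1} − q_k·t_k, so r_k = a·s_k + b·t_k at every step:
  q = 2: r = 97, s = 1 − 2·0 = 1, t = 0 − 2·1 = -2  (check: 443·1 + 173·(-2) = 97)
  q = 1: r = 76, s = 0 − 1·1 = -1, t = 1 − 1·(-2) = 3  (check: 443·(-1) + 173·3 = 76)
  q = 1: r = 21, s = 1 − 1·(-1) = 2, t = -2 − 1·3 = -5  (check: 443·2 + 173·(-5) = 21)
  q = 3: r = 13, s = -1 − 3·2 = -7, t = 3 − 3·(-5) = 18  (check: 443·(-7) + 173·18 = 13)
  q = 1: r = 8, s = 2 − 1·(-7) = 9, t = -5 − 1·18 = -23  (check: 443·9 + 173·(-23) = 8)
  q = 1: r = 5, s = -7 − 1·9 = -16, t = 18 − 1·(-23) = 41  (check: 443·(-16) + 173·41 = 5)
  q = 1: r = 3, s = 9 − 1·(-16) = 25, t = -23 − 1·41 = -64  (check: 443·25 + 173·(-64) = 3)
  q = 1: r = 2, s = -16 − 1·25 = -41, t = 41 − 1·(-64) = 105  (check: 443·(-41) + 173·105 = 2)
  q = 1: r = 1, s = 25 − 1·(-41) = 66, t = -64 − 1·105 = -169  (check: 443·66 + 173·(-169) = 1)
The row with r = 1 (the gcd) gives the Bezout coefficients s = 66, t = -169.
Result: 443 · (66) + 173 · (-169) = 1.

gcd(443, 173) = 1; s = 66, t = -169 (check: 443·66 + 173·(-169) = 1).


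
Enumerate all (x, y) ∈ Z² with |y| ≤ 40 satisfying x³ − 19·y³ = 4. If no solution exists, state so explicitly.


The equation is x³ - 19y³ = 4. For fixed y, x³ = 19·y³ + 4, so a solution requires the RHS to be a perfect cube.
Strategy: iterate y from -40 to 40, compute RHS = 19·y³ + 4, and check whether it is a (positive or negative) perfect cube.
Check small values of y:
  y = 0: RHS = 4 is not a perfect cube.
  y = 1: RHS = 23 is not a perfect cube.
  y = -1: RHS = -15 is not a perfect cube.
  y = 2: RHS = 156 is not a perfect cube.
  y = -2: RHS = -148 is not a perfect cube.
  y = 3: RHS = 517 is not a perfect cube.
  y = -3: RHS = -509 is not a perfect cube.
Continuing the search up to |y| = 40 finds no solutions either.
No (x, y) in the scanned range satisfies the equation.

No integer solutions with |y| ≤ 40.


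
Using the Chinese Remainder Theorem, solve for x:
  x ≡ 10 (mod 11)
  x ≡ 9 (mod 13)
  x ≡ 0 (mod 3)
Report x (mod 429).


Moduli 11, 13, 3 are pairwise coprime; by CRT there is a unique solution modulo M = 11 · 13 · 3 = 429.
Solve pairwise, accumulating the modulus:
  Start with x ≡ 10 (mod 11).
  Combine with x ≡ 9 (mod 13): since gcd(11, 13) = 1, we get a unique residue mod 143.
    Write x = 10 + 11·t and substitute into x ≡ 9 (mod 13): 11·t ≡ 9 − 10 = -1 (mod 13).
    Reduce coefficients mod 13: 11·t ≡ 12 (mod 13).
    The inverse of 11 mod 13 is 6 (since 11·6 = 66 = 5·13 + 1), so t ≡ 6·12 = 72 ≡ 7 (mod 13).
    Then x = 10 + 11·7 = 87, valid modulo lcm(11, 13) = 143: x ≡ 87 (mod 143).
  Combine with x ≡ 0 (mod 3): since gcd(143, 3) = 1, we get a unique residue mod 429.
    Write x = 87 + 143·t and substitute into x ≡ 0 (mod 3): 143·t ≡ 0 − 87 = -87 (mod 3).
    Reduce coefficients mod 3: 2·t ≡ 0 (mod 3).
    The inverse of 2 mod 3 is 2 (since 2·2 = 4 = 1·3 + 1), so t ≡ 2·0 = 0 ≡ 0 (mod 3).
    Then x = 87 + 143·0 = 87, valid modulo lcm(143, 3) = 429: x ≡ 87 (mod 429).
Verify: 87 mod 11 = 10 ✓, 87 mod 13 = 9 ✓, 87 mod 3 = 0 ✓.

x ≡ 87 (mod 429).


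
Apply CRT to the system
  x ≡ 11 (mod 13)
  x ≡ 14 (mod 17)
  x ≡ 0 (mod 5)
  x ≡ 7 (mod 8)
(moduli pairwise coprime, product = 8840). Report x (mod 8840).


Product of moduli M = 13 · 17 · 5 · 8 = 8840.
Merge one congruence at a time:
  Start: x ≡ 11 (mod 13).
  Combine with x ≡ 14 (mod 17); new modulus lcm = 221.
    Write x = 11 + 13·t and substitute into x ≡ 14 (mod 17): 13·t ≡ 14 − 11 = 3 (mod 17).
    The inverse of 13 mod 17 is 4 (since 13·4 = 52 = 3·17 + 1), so t ≡ 4·3 = 12 ≡ 12 (mod 17).
    Then x = 11 + 13·12 = 167, valid modulo lcm(13, 17) = 221: x ≡ 167 (mod 221).
  Combine with x ≡ 0 (mod 5); new modulus lcm = 1105.
    Write x = 167 + 221·t and substitute into x ≡ 0 (mod 5): 221·t ≡ 0 − 167 = -167 (mod 5).
    Reduce coefficients mod 5: 1·t ≡ 3 (mod 5).
    So t ≡ 3 (mod 5).
    Then x = 167 + 221·3 = 830, valid modulo lcm(221, 5) = 1105: x ≡ 830 (mod 1105).
  Combine with x ≡ 7 (mod 8); new modulus lcm = 8840.
    Write x = 830 + 1105·t and substitute into x ≡ 7 (mod 8): 1105·t ≡ 7 − 830 = -823 (mod 8).
    Reduce coefficients mod 8: 1·t ≡ 1 (mod 8).
    So t ≡ 1 (mod 8).
    Then x = 830 + 1105·1 = 1935, valid modulo lcm(1105, 8) = 8840: x ≡ 1935 (mod 8840).
Verify against each original: 1935 mod 13 = 11, 1935 mod 17 = 14, 1935 mod 5 = 0, 1935 mod 8 = 7.

x ≡ 1935 (mod 8840).


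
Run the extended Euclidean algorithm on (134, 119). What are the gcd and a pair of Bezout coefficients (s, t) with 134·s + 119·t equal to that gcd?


Euclidean algorithm on (134, 119) — divide until remainder is 0:
  134 = 1 · 119 + 15
  119 = 7 · 15 + 14
  15 = 1 · 14 + 1
  14 = 14 · 1 + 0
gcd(134, 119) = 1.
Track Bezout coefficients alongside the remainders: start with r₀ = 134 = a·1 + b·0 (s = 1, t = 0) and r₁ = 119 = a·0 + b·1 (s = 0, t = 1); each new remainder r_{k+1} = r_{k-1} − q_k·r_k inherits s_{k+1} = s_{k-1} − q_k·s_k, t_{k+1} = t_{k-1} − q_k·t_k, so r_k = a·s_k + b·t_k at every step:
  q = 1: r = 15, s = 1 − 1·0 = 1, t = 0 − 1·1 = -1  (check: 134·1 + 119·(-1) = 15)
  q = 7: r = 14, s = 0 − 7·1 = -7, t = 1 − 7·(-1) = 8  (check: 134·(-7) + 119·8 = 14)
  q = 1: r = 1, s = 1 − 1·(-7) = 8, t = -1 − 1·8 = -9  (check: 134·8 + 119·(-9) = 1)
The row with r = 1 (the gcd) gives the Bezout coefficients s = 8, t = -9.
Result: 134 · (8) + 119 · (-9) = 1.

gcd(134, 119) = 1; s = 8, t = -9 (check: 134·8 + 119·(-9) = 1).


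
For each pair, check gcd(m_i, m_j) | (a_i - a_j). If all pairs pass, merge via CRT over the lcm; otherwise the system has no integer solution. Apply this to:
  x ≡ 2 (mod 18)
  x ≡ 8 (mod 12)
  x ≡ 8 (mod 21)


Moduli 18, 12, 21 are not pairwise coprime, so CRT works modulo lcm(m_i) when all pairwise compatibility conditions hold.
Pairwise compatibility: gcd(m_i, m_j) must divide a_i - a_j for every pair.
Merge one congruence at a time:
  Start: x ≡ 2 (mod 18).
  Combine with x ≡ 8 (mod 12): gcd(18, 12) = 6; 8 - 2 = 6, which IS divisible by 6, so compatible.
    Write x = 2 + 18·t and substitute into x ≡ 8 (mod 12): 18·t ≡ 8 − 2 = 6 (mod 12).
    Divide the congruence (and modulus) by g = 6: 3·t ≡ 1 (mod 2).
    Reduce coefficients mod 2: 1·t ≡ 1 (mod 2).
    So t ≡ 1 (mod 2).
    Then x = 2 + 18·1 = 20, valid modulo lcm(18, 12) = 36: x ≡ 20 (mod 36).
  Combine with x ≡ 8 (mod 21): gcd(36, 21) = 3; 8 - 20 = -12, which IS divisible by 3, so compatible.
    Write x = 20 + 36·t and substitute into x ≡ 8 (mod 21): 36·t ≡ 8 − 20 = -12 (mod 21).
    Divide the congruence (and modulus) by g = 3: 12·t ≡ -4 (mod 7).
    Reduce coefficients mod 7: 5·t ≡ 3 (mod 7).
    The inverse of 5 mod 7 is 3 (since 5·3 = 15 = 2·7 + 1), so t ≡ 3·3 = 9 ≡ 2 (mod 7).
    Then x = 20 + 36·2 = 92, valid modulo lcm(36, 21) = 252: x ≡ 92 (mod 252).
Verify: 92 mod 18 = 2, 92 mod 12 = 8, 92 mod 21 = 8.

x ≡ 92 (mod 252).


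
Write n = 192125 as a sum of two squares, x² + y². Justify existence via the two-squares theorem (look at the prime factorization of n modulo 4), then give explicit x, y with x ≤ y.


Step 1: Factor n = 192125 = 5^3 · 29 · 53.
Step 2: Check the mod-4 condition on each prime factor: 5 ≡ 1 (mod 4), exponent 3; 29 ≡ 1 (mod 4), exponent 1; 53 ≡ 1 (mod 4), exponent 1.
All primes ≡ 3 (mod 4) appear to even exponent (or don't appear), so by the two-squares theorem n IS expressible as a sum of two squares.
Step 3: Build a representation. Group n = k² · m with k = 5 and m = 5 · 29 · 53 = 7685 (a product of primes ≡ 1 (mod 4)); a representation of m scales to one of n via (k·x)² + (k·y)² = k²(x² + y²). Each prime p ≡ 1 (mod 4) is itself a sum of two squares; find a² by testing p − a² for a perfect square:
  5: 5 − 1² = 4 = 2² ⇒ 5 = 1² + 2².
  29: 29 − 1² = 28, 29 − 2² = 25 = 5² ⇒ 29 = 2² + 5².
  53: 53 − 1² = 52, 53 − 2² = 49 = 7² ⇒ 53 = 2² + 7².
  Combine using the Brahmagupta–Fibonacci identity (a² + b²)(c² + d²) = (ac − bd)² + (ad + bc)² = (ac + bd)² + (ad − bc)²:
  5 · 29 = 145: from (1² + 2²)(2² + 5²), take (1·2 − 2·5, 1·5 + 2·2) = (2 − 10, 5 + 4) = (-8, 9); dropping signs (only squares matter) gives (8, 9); check 8² + 9² = 64 + 81 = 145 ✓.
  145 · 53 = 7685: from (8² + 9²)(2² + 7²), take (8·2 − 9·7, 8·7 + 9·2) = (16 − 63, 56 + 18) = (-47, 74); dropping signs (only squares matter) gives (47, 74); check 47² + 74² = 2209 + 5476 = 7685 ✓.
  Scale by k = 5: (5·47, 5·74) = (235, 370).
Step 4: Order so x ≤ y and verify: 235² + 370² = 55225 + 136900 = 192125 = n. ✓

n = 192125 = 235² + 370² (one valid representation with x ≤ y).


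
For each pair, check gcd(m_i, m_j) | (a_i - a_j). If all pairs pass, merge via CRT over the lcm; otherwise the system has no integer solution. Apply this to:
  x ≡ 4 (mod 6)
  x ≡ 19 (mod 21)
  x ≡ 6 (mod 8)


Moduli 6, 21, 8 are not pairwise coprime, so CRT works modulo lcm(m_i) when all pairwise compatibility conditions hold.
Pairwise compatibility: gcd(m_i, m_j) must divide a_i - a_j for every pair.
Merge one congruence at a time:
  Start: x ≡ 4 (mod 6).
  Combine with x ≡ 19 (mod 21): gcd(6, 21) = 3; 19 - 4 = 15, which IS divisible by 3, so compatible.
    Write x = 4 + 6·t and substitute into x ≡ 19 (mod 21): 6·t ≡ 19 − 4 = 15 (mod 21).
    Divide the congruence (and modulus) by g = 3: 2·t ≡ 5 (mod 7).
    The inverse of 2 mod 7 is 4 (since 2·4 = 8 = 1·7 + 1), so t ≡ 4·5 = 20 ≡ 6 (mod 7).
    Then x = 4 + 6·6 = 40, valid modulo lcm(6, 21) = 42: x ≡ 40 (mod 42).
  Combine with x ≡ 6 (mod 8): gcd(42, 8) = 2; 6 - 40 = -34, which IS divisible by 2, so compatible.
    Write x = 40 + 42·t and substitute into x ≡ 6 (mod 8): 42·t ≡ 6 − 40 = -34 (mod 8).
    Divide the congruence (and modulus) by g = 2: 21·t ≡ -17 (mod 4).
    Reduce coefficients mod 4: 1·t ≡ 3 (mod 4).
    So t ≡ 3 (mod 4).
    Then x = 40 + 42·3 = 166, valid modulo lcm(42, 8) = 168: x ≡ 166 (mod 168).
Verify: 166 mod 6 = 4, 166 mod 21 = 19, 166 mod 8 = 6.

x ≡ 166 (mod 168).


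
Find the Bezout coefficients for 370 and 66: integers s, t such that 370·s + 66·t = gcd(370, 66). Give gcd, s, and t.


Euclidean algorithm on (370, 66) — divide until remainder is 0:
  370 = 5 · 66 + 40
  66 = 1 · 40 + 26
  40 = 1 · 26 + 14
  26 = 1 · 14 + 12
  14 = 1 · 12 + 2
  12 = 6 · 2 + 0
gcd(370, 66) = 2.
Track Bezout coefficients alongside the remainders: start with r₀ = 370 = a·1 + b·0 (s = 1, t = 0) and r₁ = 66 = a·0 + b·1 (s = 0, t = 1); each new remainder r_{k+1} = r_{k-1} − q_k·r_k inherits s_{k+1} = s_{k-1} − q_k·s_k, t_{k+1} = t_{k-1} − q_k·t_k, so r_k = a·s_k + b·t_k at every step:
  q = 5: r = 40, s = 1 − 5·0 = 1, t = 0 − 5·1 = -5  (check: 370·1 + 66·(-5) = 40)
  q = 1: r = 26, s = 0 − 1·1 = -1, t = 1 − 1·(-5) = 6  (check: 370·(-1) + 66·6 = 26)
  q = 1: r = 14, s = 1 − 1·(-1) = 2, t = -5 − 1·6 = -11  (check: 370·2 + 66·(-11) = 14)
  q = 1: r = 12, s = -1 − 1·2 = -3, t = 6 − 1·(-11) = 17  (check: 370·(-3) + 66·17 = 12)
  q = 1: r = 2, s = 2 − 1·(-3) = 5, t = -11 − 1·17 = -28  (check: 370·5 + 66·(-28) = 2)
The row with r = 2 (the gcd) gives the Bezout coefficients s = 5, t = -28.
Result: 370 · (5) + 66 · (-28) = 2.

gcd(370, 66) = 2; s = 5, t = -28 (check: 370·5 + 66·(-28) = 2).


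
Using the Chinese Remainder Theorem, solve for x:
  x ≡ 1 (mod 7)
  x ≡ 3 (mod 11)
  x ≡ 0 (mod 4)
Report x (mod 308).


Moduli 7, 11, 4 are pairwise coprime; by CRT there is a unique solution modulo M = 7 · 11 · 4 = 308.
Solve pairwise, accumulating the modulus:
  Start with x ≡ 1 (mod 7).
  Combine with x ≡ 3 (mod 11): since gcd(7, 11) = 1, we get a unique residue mod 77.
    Write x = 1 + 7·t and substitute into x ≡ 3 (mod 11): 7·t ≡ 3 − 1 = 2 (mod 11).
    The inverse of 7 mod 11 is 8 (since 7·8 = 56 = 5·11 + 1), so t ≡ 8·2 = 16 ≡ 5 (mod 11).
    Then x = 1 + 7·5 = 36, valid modulo lcm(7, 11) = 77: x ≡ 36 (mod 77).
  Combine with x ≡ 0 (mod 4): since gcd(77, 4) = 1, we get a unique residue mod 308.
    Write x = 36 + 77·t and substitute into x ≡ 0 (mod 4): 77·t ≡ 0 − 36 = -36 (mod 4).
    Reduce coefficients mod 4: 1·t ≡ 0 (mod 4).
    So t ≡ 0 (mod 4).
    Then x = 36 + 77·0 = 36, valid modulo lcm(77, 4) = 308: x ≡ 36 (mod 308).
Verify: 36 mod 7 = 1 ✓, 36 mod 11 = 3 ✓, 36 mod 4 = 0 ✓.

x ≡ 36 (mod 308).


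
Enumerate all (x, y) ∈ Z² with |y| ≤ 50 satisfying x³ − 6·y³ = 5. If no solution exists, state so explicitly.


The equation is x³ - 6y³ = 5. For fixed y, x³ = 6·y³ + 5, so a solution requires the RHS to be a perfect cube.
Strategy: iterate y from -50 to 50, compute RHS = 6·y³ + 5, and check whether it is a (positive or negative) perfect cube.
Check small values of y:
  y = 0: RHS = 5 is not a perfect cube.
  y = 1: RHS = 11 is not a perfect cube.
  y = -1: RHS = -1 = (-1)³ ⇒ x = -1 works.
  y = 2: RHS = 53 is not a perfect cube.
  y = -2: RHS = -43 is not a perfect cube.
  y = 3: RHS = 167 is not a perfect cube.
  y = -3: RHS = -157 is not a perfect cube.
Continuing the search up to |y| = 50 finds no further solutions beyond those listed.
Collected solutions: (-1, -1).

Solutions (with |y| ≤ 50): (-1, -1).


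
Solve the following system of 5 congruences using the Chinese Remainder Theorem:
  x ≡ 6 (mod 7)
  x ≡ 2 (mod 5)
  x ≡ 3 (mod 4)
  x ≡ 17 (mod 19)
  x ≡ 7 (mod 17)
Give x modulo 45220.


Product of moduli M = 7 · 5 · 4 · 19 · 17 = 45220.
Merge one congruence at a time:
  Start: x ≡ 6 (mod 7).
  Combine with x ≡ 2 (mod 5); new modulus lcm = 35.
    Write x = 6 + 7·t and substitute into x ≡ 2 (mod 5): 7·t ≡ 2 − 6 = -4 (mod 5).
    Reduce coefficients mod 5: 2·t ≡ 1 (mod 5).
    The inverse of 2 mod 5 is 3 (since 2·3 = 6 = 1·5 + 1), so t ≡ 3·1 = 3 ≡ 3 (mod 5).
    Then x = 6 + 7·3 = 27, valid modulo lcm(7, 5) = 35: x ≡ 27 (mod 35).
  Combine with x ≡ 3 (mod 4); new modulus lcm = 140.
    Write x = 27 + 35·t and substitute into x ≡ 3 (mod 4): 35·t ≡ 3 − 27 = -24 (mod 4).
    Reduce coefficients mod 4: 3·t ≡ 0 (mod 4).
    The inverse of 3 mod 4 is 3 (since 3·3 = 9 = 2·4 + 1), so t ≡ 3·0 = 0 ≡ 0 (mod 4).
    Then x = 27 + 35·0 = 27, valid modulo lcm(35, 4) = 140: x ≡ 27 (mod 140).
  Combine with x ≡ 17 (mod 19); new modulus lcm = 2660.
    Write x = 27 + 140·t and substitute into x ≡ 17 (mod 19): 140·t ≡ 17 − 27 = -10 (mod 19).
    Reduce coefficients mod 19: 7·t ≡ 9 (mod 19).
    The inverse of 7 mod 19 is 11 (since 7·11 = 77 = 4·19 + 1), so t ≡ 11·9 = 99 ≡ 4 (mod 19).
    Then x = 27 + 140·4 = 587, valid modulo lcm(140, 19) = 2660: x ≡ 587 (mod 2660).
  Combine with x ≡ 7 (mod 17); new modulus lcm = 45220.
    Write x = 587 + 2660·t and substitute into x ≡ 7 (mod 17): 2660·t ≡ 7 − 587 = -580 (mod 17).
    Reduce coefficients mod 17: 8·t ≡ 15 (mod 17).
    The inverse of 8 mod 17 is 15 (since 8·15 = 120 = 7·17 + 1), so t ≡ 15·15 = 225 ≡ 4 (mod 17).
    Then x = 587 + 2660·4 = 11227, valid modulo lcm(2660, 17) = 45220: x ≡ 11227 (mod 45220).
Verify against each original: 11227 mod 7 = 6, 11227 mod 5 = 2, 11227 mod 4 = 3, 11227 mod 19 = 17, 11227 mod 17 = 7.

x ≡ 11227 (mod 45220).


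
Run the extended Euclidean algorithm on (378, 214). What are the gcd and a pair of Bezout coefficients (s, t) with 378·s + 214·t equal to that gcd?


Euclidean algorithm on (378, 214) — divide until remainder is 0:
  378 = 1 · 214 + 164
  214 = 1 · 164 + 50
  164 = 3 · 50 + 14
  50 = 3 · 14 + 8
  14 = 1 · 8 + 6
  8 = 1 · 6 + 2
  6 = 3 · 2 + 0
gcd(378, 214) = 2.
Track Bezout coefficients alongside the remainders: start with r₀ = 378 = a·1 + b·0 (s = 1, t = 0) and r₁ = 214 = a·0 + b·1 (s = 0, t = 1); each new remainder r_{k+1} = r_{k-1} − q_k·r_k inherits s_{k+1} = s_{k-1} − q_k·s_k, t_{k+1} = t_{k-1} − q_k·t_k, so r_k = a·s_k + b·t_k at every step:
  q = 1: r = 164, s = 1 − 1·0 = 1, t = 0 − 1·1 = -1  (check: 378·1 + 214·(-1) = 164)
  q = 1: r = 50, s = 0 − 1·1 = -1, t = 1 − 1·(-1) = 2  (check: 378·(-1) + 214·2 = 50)
  q = 3: r = 14, s = 1 − 3·(-1) = 4, t = -1 − 3·2 = -7  (check: 378·4 + 214·(-7) = 14)
  q = 3: r = 8, s = -1 − 3·4 = -13, t = 2 − 3·(-7) = 23  (check: 378·(-13) + 214·23 = 8)
  q = 1: r = 6, s = 4 − 1·(-13) = 17, t = -7 − 1·23 = -30  (check: 378·17 + 214·(-30) = 6)
  q = 1: r = 2, s = -13 − 1·17 = -30, t = 23 − 1·(-30) = 53  (check: 378·(-30) + 214·53 = 2)
The row with r = 2 (the gcd) gives the Bezout coefficients s = -30, t = 53.
Result: 378 · (-30) + 214 · (53) = 2.

gcd(378, 214) = 2; s = -30, t = 53 (check: 378·(-30) + 214·53 = 2).


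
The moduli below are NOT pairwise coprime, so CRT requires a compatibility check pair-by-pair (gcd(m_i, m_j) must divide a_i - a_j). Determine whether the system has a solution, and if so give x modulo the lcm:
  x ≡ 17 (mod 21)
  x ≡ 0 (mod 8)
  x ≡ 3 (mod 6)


Moduli 21, 8, 6 are not pairwise coprime, so CRT works modulo lcm(m_i) when all pairwise compatibility conditions hold.
Pairwise compatibility: gcd(m_i, m_j) must divide a_i - a_j for every pair.
Merge one congruence at a time:
  Start: x ≡ 17 (mod 21).
  Combine with x ≡ 0 (mod 8): gcd(21, 8) = 1; 0 - 17 = -17, which IS divisible by 1, so compatible.
    Write x = 17 + 21·t and substitute into x ≡ 0 (mod 8): 21·t ≡ 0 − 17 = -17 (mod 8).
    Reduce coefficients mod 8: 5·t ≡ 7 (mod 8).
    The inverse of 5 mod 8 is 5 (since 5·5 = 25 = 3·8 + 1), so t ≡ 5·7 = 35 ≡ 3 (mod 8).
    Then x = 17 + 21·3 = 80, valid modulo lcm(21, 8) = 168: x ≡ 80 (mod 168).
  Combine with x ≡ 3 (mod 6): gcd(168, 6) = 6, and 3 - 80 = -77 is NOT divisible by 6.
    ⇒ system is inconsistent (no integer solution).

No solution (the system is inconsistent).


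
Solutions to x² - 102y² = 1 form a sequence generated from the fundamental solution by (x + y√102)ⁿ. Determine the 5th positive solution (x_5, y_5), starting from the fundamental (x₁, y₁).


Step 1: Find the fundamental solution (x₁, y₁) of x² - 102y² = 1.
  Expand √102 as a continued fraction. a₀ = ⌊√102⌋ = 10; iterate m_{k+1} = d_k·a_k − m_k, d_{k+1} = (102 − m_{k+1}²)/d_k, a_{k+1} = ⌊(a₀ + m_{k+1})/d_{k+1}⌋ (starting m₀ = 0, d₀ = 1), with convergents p_k = a_k·p_{k-1} + p_{k-2}, q_k = a_k·q_{k-1} + q_{k-2} (p₋₁ = 1, q₋₁ = 0):
  k = 0: a₀ = 10; p₀/q₀ = 10/1; p₀² − 102·q₀² = 100 − 102 = -2.
  k = 1: m = 10, d = 2, a = ⌊(10 + 10)/2⌋ = 10; p/q = (10·10 + 1)/(10·1 + 0) = 101/10; p² − 102·q² = 10201 − 10200 = 1.
  The first convergent with p² − 102·q² = 1 gives the fundamental solution (x₁, y₁) = (101, 10).
Step 2: Apply the recurrence (x_{n+1}, y_{n+1}) = (x₁x_n + 102y₁y_n, x₁y_n + y₁x_n) repeatedly.
  From (x_1, y_1) = (101, 10): x_2 = 101·101 + 102·10·10 = 20401; y_2 = 101·10 + 10·101 = 2020.
  From (x_2, y_2) = (20401, 2020): x_3 = 101·20401 + 102·10·2020 = 4120901; y_3 = 101·2020 + 10·20401 = 408030.
  From (x_3, y_3) = (4120901, 408030): x_4 = 101·4120901 + 102·10·408030 = 832401601; y_4 = 101·408030 + 10·4120901 = 82420040.
  From (x_4, y_4) = (832401601, 82420040): x_5 = 101·832401601 + 102·10·82420040 = 168141002501; y_5 = 101·82420040 + 10·832401601 = 16648440050.
Step 3: Verify x_5² - 102·y_5² = 28271396722041288255001 - 28271396722041288255000 = 1 (should be 1). ✓

(x_1, y_1) = (101, 10); (x_5, y_5) = (168141002501, 16648440050).


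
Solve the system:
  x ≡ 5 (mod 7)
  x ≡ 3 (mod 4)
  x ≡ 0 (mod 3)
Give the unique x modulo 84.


Moduli 7, 4, 3 are pairwise coprime; by CRT there is a unique solution modulo M = 7 · 4 · 3 = 84.
Solve pairwise, accumulating the modulus:
  Start with x ≡ 5 (mod 7).
  Combine with x ≡ 3 (mod 4): since gcd(7, 4) = 1, we get a unique residue mod 28.
    Write x = 5 + 7·t and substitute into x ≡ 3 (mod 4): 7·t ≡ 3 − 5 = -2 (mod 4).
    Reduce coefficients mod 4: 3·t ≡ 2 (mod 4).
    The inverse of 3 mod 4 is 3 (since 3·3 = 9 = 2·4 + 1), so t ≡ 3·2 = 6 ≡ 2 (mod 4).
    Then x = 5 + 7·2 = 19, valid modulo lcm(7, 4) = 28: x ≡ 19 (mod 28).
  Combine with x ≡ 0 (mod 3): since gcd(28, 3) = 1, we get a unique residue mod 84.
    Write x = 19 + 28·t and substitute into x ≡ 0 (mod 3): 28·t ≡ 0 − 19 = -19 (mod 3).
    Reduce coefficients mod 3: 1·t ≡ 2 (mod 3).
    So t ≡ 2 (mod 3).
    Then x = 19 + 28·2 = 75, valid modulo lcm(28, 3) = 84: x ≡ 75 (mod 84).
Verify: 75 mod 7 = 5 ✓, 75 mod 4 = 3 ✓, 75 mod 3 = 0 ✓.

x ≡ 75 (mod 84).


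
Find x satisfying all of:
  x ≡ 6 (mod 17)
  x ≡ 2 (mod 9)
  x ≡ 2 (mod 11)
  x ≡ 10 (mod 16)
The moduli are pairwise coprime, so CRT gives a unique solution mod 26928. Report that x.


Product of moduli M = 17 · 9 · 11 · 16 = 26928.
Merge one congruence at a time:
  Start: x ≡ 6 (mod 17).
  Combine with x ≡ 2 (mod 9); new modulus lcm = 153.
    Write x = 6 + 17·t and substitute into x ≡ 2 (mod 9): 17·t ≡ 2 − 6 = -4 (mod 9).
    Reduce coefficients mod 9: 8·t ≡ 5 (mod 9).
    The inverse of 8 mod 9 is 8 (since 8·8 = 64 = 7·9 + 1), so t ≡ 8·5 = 40 ≡ 4 (mod 9).
    Then x = 6 + 17·4 = 74, valid modulo lcm(17, 9) = 153: x ≡ 74 (mod 153).
  Combine with x ≡ 2 (mod 11); new modulus lcm = 1683.
    Write x = 74 + 153·t and substitute into x ≡ 2 (mod 11): 153·t ≡ 2 − 74 = -72 (mod 11).
    Reduce coefficients mod 11: 10·t ≡ 5 (mod 11).
    The inverse of 10 mod 11 is 10 (since 10·10 = 100 = 9·11 + 1), so t ≡ 10·5 = 50 ≡ 6 (mod 11).
    Then x = 74 + 153·6 = 992, valid modulo lcm(153, 11) = 1683: x ≡ 992 (mod 1683).
  Combine with x ≡ 10 (mod 16); new modulus lcm = 26928.
    Write x = 992 + 1683·t and substitute into x ≡ 10 (mod 16): 1683·t ≡ 10 − 992 = -982 (mod 16).
    Reduce coefficients mod 16: 3·t ≡ 10 (mod 16).
    The inverse of 3 mod 16 is 11 (since 3·11 = 33 = 2·16 + 1), so t ≡ 11·10 = 110 ≡ 14 (mod 16).
    Then x = 992 + 1683·14 = 24554, valid modulo lcm(1683, 16) = 26928: x ≡ 24554 (mod 26928).
Verify against each original: 24554 mod 17 = 6, 24554 mod 9 = 2, 24554 mod 11 = 2, 24554 mod 16 = 10.

x ≡ 24554 (mod 26928).


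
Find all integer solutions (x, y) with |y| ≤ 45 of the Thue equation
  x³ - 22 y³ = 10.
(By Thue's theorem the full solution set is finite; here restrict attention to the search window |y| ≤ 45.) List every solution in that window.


The equation is x³ - 22y³ = 10. For fixed y, x³ = 22·y³ + 10, so a solution requires the RHS to be a perfect cube.
Strategy: iterate y from -45 to 45, compute RHS = 22·y³ + 10, and check whether it is a (positive or negative) perfect cube.
Check small values of y:
  y = 0: RHS = 10 is not a perfect cube.
  y = 1: RHS = 32 is not a perfect cube.
  y = -1: RHS = -12 is not a perfect cube.
  y = 2: RHS = 186 is not a perfect cube.
  y = -2: RHS = -166 is not a perfect cube.
  y = 3: RHS = 604 is not a perfect cube.
  y = -3: RHS = -584 is not a perfect cube.
Continuing the search up to |y| = 45 finds no solutions either.
No (x, y) in the scanned range satisfies the equation.

No integer solutions with |y| ≤ 45.


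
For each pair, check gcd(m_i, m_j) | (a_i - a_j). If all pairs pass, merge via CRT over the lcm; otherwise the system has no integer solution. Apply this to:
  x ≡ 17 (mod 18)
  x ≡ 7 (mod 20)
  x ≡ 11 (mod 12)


Moduli 18, 20, 12 are not pairwise coprime, so CRT works modulo lcm(m_i) when all pairwise compatibility conditions hold.
Pairwise compatibility: gcd(m_i, m_j) must divide a_i - a_j for every pair.
Merge one congruence at a time:
  Start: x ≡ 17 (mod 18).
  Combine with x ≡ 7 (mod 20): gcd(18, 20) = 2; 7 - 17 = -10, which IS divisible by 2, so compatible.
    Write x = 17 + 18·t and substitute into x ≡ 7 (mod 20): 18·t ≡ 7 − 17 = -10 (mod 20).
    Divide the congruence (and modulus) by g = 2: 9·t ≡ -5 (mod 10).
    Reduce coefficients mod 10: 9·t ≡ 5 (mod 10).
    The inverse of 9 mod 10 is 9 (since 9·9 = 81 = 8·10 + 1), so t ≡ 9·5 = 45 ≡ 5 (mod 10).
    Then x = 17 + 18·5 = 107, valid modulo lcm(18, 20) = 180: x ≡ 107 (mod 180).
  Combine with x ≡ 11 (mod 12): gcd(180, 12) = 12; 11 - 107 = -96, which IS divisible by 12, so compatible.
    Write x = 107 + 180·t and substitute into x ≡ 11 (mod 12): 180·t ≡ 11 − 107 = -96 (mod 12).
    Divide the congruence (and modulus) by g = 12: 15·t ≡ -8 (mod 1).
    Modulo 1 every t works; take t = 0.
    Then x = 107 + 180·0 = 107, valid modulo lcm(180, 12) = 180: x ≡ 107 (mod 180).
Verify: 107 mod 18 = 17, 107 mod 20 = 7, 107 mod 12 = 11.

x ≡ 107 (mod 180).


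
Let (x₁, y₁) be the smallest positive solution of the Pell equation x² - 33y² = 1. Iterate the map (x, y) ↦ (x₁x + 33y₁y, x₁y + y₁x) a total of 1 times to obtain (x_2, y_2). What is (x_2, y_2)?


Step 1: Find the fundamental solution (x₁, y₁) of x² - 33y² = 1.
  Expand √33 as a continued fraction. a₀ = ⌊√33⌋ = 5; iterate m_{k+1} = d_k·a_k − m_k, d_{k+1} = (33 − m_{k+1}²)/d_k, a_{k+1} = ⌊(a₀ + m_{k+1})/d_{k+1}⌋ (starting m₀ = 0, d₀ = 1), with convergents p_k = a_k·p_{k-1} + p_{k-2}, q_k = a_k·q_{k-1} + q_{k-2} (p₋₁ = 1, q₋₁ = 0):
  k = 0: a₀ = 5; p₀/q₀ = 5/1; p₀² − 33·q₀² = 25 − 33 = -8.
  k = 1: m = 5, d = 8, a = ⌊(5 + 5)/8⌋ = 1; p/q = (1·5 + 1)/(1·1 + 0) = 6/1; p² − 33·q² = 36 − 33 = 3.
  k = 2: m = 3, d = 3, a = ⌊(5 + 3)/3⌋ = 2; p/q = (2·6 + 5)/(2·1 + 1) = 17/3; p² − 33·q² = 289 − 297 = -8.
  k = 3: m = 3, d = 8, a = ⌊(5 + 3)/8⌋ = 1; p/q = (1·17 + 6)/(1·3 + 1) = 23/4; p² − 33·q² = 529 − 528 = 1.
  The first convergent with p² − 33·q² = 1 gives the fundamental solution (x₁, y₁) = (23, 4).
Step 2: Apply the recurrence (x_{n+1}, y_{n+1}) = (x₁x_n + 33y₁y_n, x₁y_n + y₁x_n) repeatedly.
  From (x_1, y_1) = (23, 4): x_2 = 23·23 + 33·4·4 = 1057; y_2 = 23·4 + 4·23 = 184.
Step 3: Verify x_2² - 33·y_2² = 1117249 - 1117248 = 1 (should be 1). ✓

(x_1, y_1) = (23, 4); (x_2, y_2) = (1057, 184).


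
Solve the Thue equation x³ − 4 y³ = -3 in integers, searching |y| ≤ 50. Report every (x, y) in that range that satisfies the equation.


The equation is x³ - 4y³ = -3. For fixed y, x³ = 4·y³ − 3, so a solution requires the RHS to be a perfect cube.
Strategy: iterate y from -50 to 50, compute RHS = 4·y³ − 3, and check whether it is a (positive or negative) perfect cube.
Check small values of y:
  y = 0: RHS = -3 is not a perfect cube.
  y = 1: RHS = 1 = (1)³ ⇒ x = 1 works.
  y = -1: RHS = -7 is not a perfect cube.
  y = 2: RHS = 29 is not a perfect cube.
  y = -2: RHS = -35 is not a perfect cube.
  y = 3: RHS = 105 is not a perfect cube.
  y = -3: RHS = -111 is not a perfect cube.
Continuing the search up to |y| = 50 finds no further solutions beyond those listed.
Collected solutions: (1, 1).

Solutions (with |y| ≤ 50): (1, 1).


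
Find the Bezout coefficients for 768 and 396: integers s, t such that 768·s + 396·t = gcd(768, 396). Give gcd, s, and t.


Euclidean algorithm on (768, 396) — divide until remainder is 0:
  768 = 1 · 396 + 372
  396 = 1 · 372 + 24
  372 = 15 · 24 + 12
  24 = 2 · 12 + 0
gcd(768, 396) = 12.
Track Bezout coefficients alongside the remainders: start with r₀ = 768 = a·1 + b·0 (s = 1, t = 0) and r₁ = 396 = a·0 + b·1 (s = 0, t = 1); each new remainder r_{k+1} = r_{k-1} − q_k·r_k inherits s_{k+1} = s_{k-1} − q_k·s_k, t_{k+1} = t_{k-1} − q_k·t_k, so r_k = a·s_k + b·t_k at every step:
  q = 1: r = 372, s = 1 − 1·0 = 1, t = 0 − 1·1 = -1  (check: 768·1 + 396·(-1) = 372)
  q = 1: r = 24, s = 0 − 1·1 = -1, t = 1 − 1·(-1) = 2  (check: 768·(-1) + 396·2 = 24)
  q = 15: r = 12, s = 1 − 15·(-1) = 16, t = -1 − 15·2 = -31  (check: 768·16 + 396·(-31) = 12)
The row with r = 12 (the gcd) gives the Bezout coefficients s = 16, t = -31.
Result: 768 · (16) + 396 · (-31) = 12.

gcd(768, 396) = 12; s = 16, t = -31 (check: 768·16 + 396·(-31) = 12).


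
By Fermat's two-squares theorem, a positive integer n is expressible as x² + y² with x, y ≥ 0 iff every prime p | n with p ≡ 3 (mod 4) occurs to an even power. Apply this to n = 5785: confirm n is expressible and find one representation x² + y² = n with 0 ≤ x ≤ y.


Step 1: Factor n = 5785 = 5 · 13 · 89.
Step 2: Check the mod-4 condition on each prime factor: 5 ≡ 1 (mod 4), exponent 1; 13 ≡ 1 (mod 4), exponent 1; 89 ≡ 1 (mod 4), exponent 1.
All primes ≡ 3 (mod 4) appear to even exponent (or don't appear), so by the two-squares theorem n IS expressible as a sum of two squares.
Step 3: Build a representation. Here n = 5 · 13 · 89 is a product of primes ≡ 1 (mod 4). Each prime p ≡ 1 (mod 4) is itself a sum of two squares; find a² by testing p − a² for a perfect square:
  5: 5 − 1² = 4 = 2² ⇒ 5 = 1² + 2².
  13: 13 − 1² = 12, 13 − 2² = 9 = 3² ⇒ 13 = 2² + 3².
  89: 89 − 1² = 88, 89 − 2² = 85, 89 − 3² = 80, 89 − 4² = 73, 89 − 5² = 64 = 8² ⇒ 89 = 5² + 8².
  Combine using the Brahmagupta–Fibonacci identity (a² + b²)(c² + d²) = (ac − bd)² + (ad + bc)² = (ac + bd)² + (ad − bc)²:
  5 · 13 = 65: from (1² + 2²)(2² + 3²), take (1·2 − 2·3, 1·3 + 2·2) = (2 − 6, 3 + 4) = (-4, 7); dropping signs (only squares matter) gives (4, 7); check 4² + 7² = 16 + 49 = 65 ✓.
  65 · 89 = 5785: from (4² + 7²)(5² + 8²), take (4·5 − 7·8, 4·8 + 7·5) = (20 − 56, 32 + 35) = (-36, 67); dropping signs (only squares matter) gives (36, 67); check 36² + 67² = 1296 + 4489 = 5785 ✓.
Step 4: Order so x ≤ y and verify: 36² + 67² = 1296 + 4489 = 5785 = n. ✓

n = 5785 = 36² + 67² (one valid representation with x ≤ y).
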